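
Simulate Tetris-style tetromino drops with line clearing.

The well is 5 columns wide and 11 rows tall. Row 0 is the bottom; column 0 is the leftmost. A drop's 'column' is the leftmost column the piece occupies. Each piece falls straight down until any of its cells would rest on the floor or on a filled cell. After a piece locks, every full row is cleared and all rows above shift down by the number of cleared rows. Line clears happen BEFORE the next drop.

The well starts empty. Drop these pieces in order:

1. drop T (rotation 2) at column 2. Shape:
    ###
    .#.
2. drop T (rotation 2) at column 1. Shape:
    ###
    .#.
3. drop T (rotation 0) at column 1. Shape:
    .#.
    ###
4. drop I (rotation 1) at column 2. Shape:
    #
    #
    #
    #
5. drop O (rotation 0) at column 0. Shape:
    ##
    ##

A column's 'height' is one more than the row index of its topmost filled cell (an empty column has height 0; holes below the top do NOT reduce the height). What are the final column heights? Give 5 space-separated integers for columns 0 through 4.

Answer: 7 7 10 5 2

Derivation:
Drop 1: T rot2 at col 2 lands with bottom-row=0; cleared 0 line(s) (total 0); column heights now [0 0 2 2 2], max=2
Drop 2: T rot2 at col 1 lands with bottom-row=2; cleared 0 line(s) (total 0); column heights now [0 4 4 4 2], max=4
Drop 3: T rot0 at col 1 lands with bottom-row=4; cleared 0 line(s) (total 0); column heights now [0 5 6 5 2], max=6
Drop 4: I rot1 at col 2 lands with bottom-row=6; cleared 0 line(s) (total 0); column heights now [0 5 10 5 2], max=10
Drop 5: O rot0 at col 0 lands with bottom-row=5; cleared 0 line(s) (total 0); column heights now [7 7 10 5 2], max=10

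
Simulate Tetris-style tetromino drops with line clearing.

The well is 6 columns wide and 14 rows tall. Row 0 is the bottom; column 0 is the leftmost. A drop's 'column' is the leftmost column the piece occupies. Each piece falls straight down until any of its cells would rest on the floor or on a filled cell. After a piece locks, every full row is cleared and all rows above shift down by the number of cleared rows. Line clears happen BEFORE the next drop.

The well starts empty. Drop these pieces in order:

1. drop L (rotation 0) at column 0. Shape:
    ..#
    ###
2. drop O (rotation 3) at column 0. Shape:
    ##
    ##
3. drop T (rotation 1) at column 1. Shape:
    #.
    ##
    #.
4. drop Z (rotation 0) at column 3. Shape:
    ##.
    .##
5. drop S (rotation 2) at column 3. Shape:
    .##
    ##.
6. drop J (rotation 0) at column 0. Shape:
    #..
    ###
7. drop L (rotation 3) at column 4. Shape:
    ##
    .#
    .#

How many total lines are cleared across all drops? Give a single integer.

Drop 1: L rot0 at col 0 lands with bottom-row=0; cleared 0 line(s) (total 0); column heights now [1 1 2 0 0 0], max=2
Drop 2: O rot3 at col 0 lands with bottom-row=1; cleared 0 line(s) (total 0); column heights now [3 3 2 0 0 0], max=3
Drop 3: T rot1 at col 1 lands with bottom-row=3; cleared 0 line(s) (total 0); column heights now [3 6 5 0 0 0], max=6
Drop 4: Z rot0 at col 3 lands with bottom-row=0; cleared 0 line(s) (total 0); column heights now [3 6 5 2 2 1], max=6
Drop 5: S rot2 at col 3 lands with bottom-row=2; cleared 0 line(s) (total 0); column heights now [3 6 5 3 4 4], max=6
Drop 6: J rot0 at col 0 lands with bottom-row=6; cleared 0 line(s) (total 0); column heights now [8 7 7 3 4 4], max=8
Drop 7: L rot3 at col 4 lands with bottom-row=4; cleared 0 line(s) (total 0); column heights now [8 7 7 3 7 7], max=8

Answer: 0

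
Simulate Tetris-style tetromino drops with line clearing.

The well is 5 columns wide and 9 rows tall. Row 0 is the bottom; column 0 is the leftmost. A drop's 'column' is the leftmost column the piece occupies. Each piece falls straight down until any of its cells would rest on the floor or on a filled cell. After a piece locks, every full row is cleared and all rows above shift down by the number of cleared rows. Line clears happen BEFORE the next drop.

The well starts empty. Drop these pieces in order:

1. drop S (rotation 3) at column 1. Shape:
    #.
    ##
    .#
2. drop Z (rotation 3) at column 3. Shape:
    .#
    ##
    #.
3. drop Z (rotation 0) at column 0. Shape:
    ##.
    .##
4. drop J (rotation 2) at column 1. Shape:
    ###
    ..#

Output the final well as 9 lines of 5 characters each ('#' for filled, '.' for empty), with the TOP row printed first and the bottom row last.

Answer: .....
.....
.....
.###.
##.#.
.##..
.#..#
.####
..##.

Derivation:
Drop 1: S rot3 at col 1 lands with bottom-row=0; cleared 0 line(s) (total 0); column heights now [0 3 2 0 0], max=3
Drop 2: Z rot3 at col 3 lands with bottom-row=0; cleared 0 line(s) (total 0); column heights now [0 3 2 2 3], max=3
Drop 3: Z rot0 at col 0 lands with bottom-row=3; cleared 0 line(s) (total 0); column heights now [5 5 4 2 3], max=5
Drop 4: J rot2 at col 1 lands with bottom-row=4; cleared 0 line(s) (total 0); column heights now [5 6 6 6 3], max=6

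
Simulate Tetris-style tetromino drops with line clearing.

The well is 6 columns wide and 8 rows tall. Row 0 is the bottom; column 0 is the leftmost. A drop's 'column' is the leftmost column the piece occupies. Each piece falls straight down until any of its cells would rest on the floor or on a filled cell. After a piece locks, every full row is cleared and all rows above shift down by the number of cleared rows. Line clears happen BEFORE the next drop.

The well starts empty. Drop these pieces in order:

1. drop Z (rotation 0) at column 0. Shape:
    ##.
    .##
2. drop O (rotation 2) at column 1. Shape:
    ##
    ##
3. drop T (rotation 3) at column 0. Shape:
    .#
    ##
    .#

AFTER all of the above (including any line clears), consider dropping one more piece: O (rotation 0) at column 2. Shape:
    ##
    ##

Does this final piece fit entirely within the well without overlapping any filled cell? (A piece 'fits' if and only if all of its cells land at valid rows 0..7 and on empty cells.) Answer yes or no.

Drop 1: Z rot0 at col 0 lands with bottom-row=0; cleared 0 line(s) (total 0); column heights now [2 2 1 0 0 0], max=2
Drop 2: O rot2 at col 1 lands with bottom-row=2; cleared 0 line(s) (total 0); column heights now [2 4 4 0 0 0], max=4
Drop 3: T rot3 at col 0 lands with bottom-row=4; cleared 0 line(s) (total 0); column heights now [6 7 4 0 0 0], max=7
Test piece O rot0 at col 2 (width 2): heights before test = [6 7 4 0 0 0]; fits = True

Answer: yes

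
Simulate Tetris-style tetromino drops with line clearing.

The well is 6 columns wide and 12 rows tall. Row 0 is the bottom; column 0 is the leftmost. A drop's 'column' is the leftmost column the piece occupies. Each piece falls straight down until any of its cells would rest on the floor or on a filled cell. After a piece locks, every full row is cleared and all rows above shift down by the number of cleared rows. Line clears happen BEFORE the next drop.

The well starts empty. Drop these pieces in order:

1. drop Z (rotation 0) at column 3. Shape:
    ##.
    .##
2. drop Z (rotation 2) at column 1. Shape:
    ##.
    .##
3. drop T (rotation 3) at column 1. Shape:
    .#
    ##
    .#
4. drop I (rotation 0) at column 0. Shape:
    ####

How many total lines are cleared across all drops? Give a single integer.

Answer: 0

Derivation:
Drop 1: Z rot0 at col 3 lands with bottom-row=0; cleared 0 line(s) (total 0); column heights now [0 0 0 2 2 1], max=2
Drop 2: Z rot2 at col 1 lands with bottom-row=2; cleared 0 line(s) (total 0); column heights now [0 4 4 3 2 1], max=4
Drop 3: T rot3 at col 1 lands with bottom-row=4; cleared 0 line(s) (total 0); column heights now [0 6 7 3 2 1], max=7
Drop 4: I rot0 at col 0 lands with bottom-row=7; cleared 0 line(s) (total 0); column heights now [8 8 8 8 2 1], max=8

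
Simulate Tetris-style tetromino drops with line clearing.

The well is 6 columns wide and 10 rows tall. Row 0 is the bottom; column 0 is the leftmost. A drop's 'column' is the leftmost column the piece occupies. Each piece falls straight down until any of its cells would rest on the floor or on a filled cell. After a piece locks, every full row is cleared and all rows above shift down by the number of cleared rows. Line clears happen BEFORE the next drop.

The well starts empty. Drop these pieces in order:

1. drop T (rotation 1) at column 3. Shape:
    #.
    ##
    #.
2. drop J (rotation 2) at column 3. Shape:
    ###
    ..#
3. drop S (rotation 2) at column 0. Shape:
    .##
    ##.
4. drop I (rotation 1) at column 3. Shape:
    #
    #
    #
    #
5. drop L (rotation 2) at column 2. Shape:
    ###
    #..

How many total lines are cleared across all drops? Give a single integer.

Drop 1: T rot1 at col 3 lands with bottom-row=0; cleared 0 line(s) (total 0); column heights now [0 0 0 3 2 0], max=3
Drop 2: J rot2 at col 3 lands with bottom-row=2; cleared 0 line(s) (total 0); column heights now [0 0 0 4 4 4], max=4
Drop 3: S rot2 at col 0 lands with bottom-row=0; cleared 0 line(s) (total 0); column heights now [1 2 2 4 4 4], max=4
Drop 4: I rot1 at col 3 lands with bottom-row=4; cleared 0 line(s) (total 0); column heights now [1 2 2 8 4 4], max=8
Drop 5: L rot2 at col 2 lands with bottom-row=7; cleared 0 line(s) (total 0); column heights now [1 2 9 9 9 4], max=9

Answer: 0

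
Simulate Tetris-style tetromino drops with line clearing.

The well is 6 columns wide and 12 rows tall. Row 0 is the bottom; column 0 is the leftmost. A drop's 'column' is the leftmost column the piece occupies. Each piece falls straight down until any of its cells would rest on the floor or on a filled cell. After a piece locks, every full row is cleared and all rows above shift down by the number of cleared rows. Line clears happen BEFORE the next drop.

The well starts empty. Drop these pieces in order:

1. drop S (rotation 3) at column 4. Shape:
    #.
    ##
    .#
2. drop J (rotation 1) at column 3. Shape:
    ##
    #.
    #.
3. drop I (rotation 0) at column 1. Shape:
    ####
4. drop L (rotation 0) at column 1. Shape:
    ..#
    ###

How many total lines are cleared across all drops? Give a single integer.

Answer: 0

Derivation:
Drop 1: S rot3 at col 4 lands with bottom-row=0; cleared 0 line(s) (total 0); column heights now [0 0 0 0 3 2], max=3
Drop 2: J rot1 at col 3 lands with bottom-row=1; cleared 0 line(s) (total 0); column heights now [0 0 0 4 4 2], max=4
Drop 3: I rot0 at col 1 lands with bottom-row=4; cleared 0 line(s) (total 0); column heights now [0 5 5 5 5 2], max=5
Drop 4: L rot0 at col 1 lands with bottom-row=5; cleared 0 line(s) (total 0); column heights now [0 6 6 7 5 2], max=7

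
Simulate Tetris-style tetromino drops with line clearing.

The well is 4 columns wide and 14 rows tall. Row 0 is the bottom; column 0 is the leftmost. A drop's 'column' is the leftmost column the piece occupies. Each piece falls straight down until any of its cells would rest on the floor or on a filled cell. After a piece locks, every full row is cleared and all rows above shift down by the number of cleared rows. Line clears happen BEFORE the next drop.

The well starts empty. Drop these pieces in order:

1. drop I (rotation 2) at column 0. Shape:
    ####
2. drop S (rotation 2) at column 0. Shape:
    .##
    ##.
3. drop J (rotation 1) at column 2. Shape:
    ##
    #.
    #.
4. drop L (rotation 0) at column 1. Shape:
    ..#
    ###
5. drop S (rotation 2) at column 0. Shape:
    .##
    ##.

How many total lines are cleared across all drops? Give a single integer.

Answer: 1

Derivation:
Drop 1: I rot2 at col 0 lands with bottom-row=0; cleared 1 line(s) (total 1); column heights now [0 0 0 0], max=0
Drop 2: S rot2 at col 0 lands with bottom-row=0; cleared 0 line(s) (total 1); column heights now [1 2 2 0], max=2
Drop 3: J rot1 at col 2 lands with bottom-row=2; cleared 0 line(s) (total 1); column heights now [1 2 5 5], max=5
Drop 4: L rot0 at col 1 lands with bottom-row=5; cleared 0 line(s) (total 1); column heights now [1 6 6 7], max=7
Drop 5: S rot2 at col 0 lands with bottom-row=6; cleared 0 line(s) (total 1); column heights now [7 8 8 7], max=8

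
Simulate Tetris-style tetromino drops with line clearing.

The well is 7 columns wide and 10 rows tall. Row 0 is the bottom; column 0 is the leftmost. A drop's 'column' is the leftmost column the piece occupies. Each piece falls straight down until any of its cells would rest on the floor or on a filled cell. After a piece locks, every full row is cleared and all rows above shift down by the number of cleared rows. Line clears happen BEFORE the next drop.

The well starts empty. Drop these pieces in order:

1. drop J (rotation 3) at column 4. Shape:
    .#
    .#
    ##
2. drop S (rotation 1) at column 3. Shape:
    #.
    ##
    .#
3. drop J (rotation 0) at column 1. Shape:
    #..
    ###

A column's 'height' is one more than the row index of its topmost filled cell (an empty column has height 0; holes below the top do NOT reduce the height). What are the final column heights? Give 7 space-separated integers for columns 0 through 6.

Answer: 0 6 5 5 3 3 0

Derivation:
Drop 1: J rot3 at col 4 lands with bottom-row=0; cleared 0 line(s) (total 0); column heights now [0 0 0 0 1 3 0], max=3
Drop 2: S rot1 at col 3 lands with bottom-row=1; cleared 0 line(s) (total 0); column heights now [0 0 0 4 3 3 0], max=4
Drop 3: J rot0 at col 1 lands with bottom-row=4; cleared 0 line(s) (total 0); column heights now [0 6 5 5 3 3 0], max=6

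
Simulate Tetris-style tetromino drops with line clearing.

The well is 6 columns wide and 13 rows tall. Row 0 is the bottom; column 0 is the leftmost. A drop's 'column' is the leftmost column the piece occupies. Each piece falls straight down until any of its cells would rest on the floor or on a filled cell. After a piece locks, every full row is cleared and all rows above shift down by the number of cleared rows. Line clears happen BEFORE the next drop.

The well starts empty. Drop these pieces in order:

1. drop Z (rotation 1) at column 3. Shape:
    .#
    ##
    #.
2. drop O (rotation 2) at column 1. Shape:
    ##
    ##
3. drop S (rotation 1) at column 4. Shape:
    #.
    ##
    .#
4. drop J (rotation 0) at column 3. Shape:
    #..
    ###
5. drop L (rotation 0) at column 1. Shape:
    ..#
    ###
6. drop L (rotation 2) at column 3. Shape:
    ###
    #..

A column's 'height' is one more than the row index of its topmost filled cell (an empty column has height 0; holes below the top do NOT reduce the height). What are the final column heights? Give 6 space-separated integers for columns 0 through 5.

Drop 1: Z rot1 at col 3 lands with bottom-row=0; cleared 0 line(s) (total 0); column heights now [0 0 0 2 3 0], max=3
Drop 2: O rot2 at col 1 lands with bottom-row=0; cleared 0 line(s) (total 0); column heights now [0 2 2 2 3 0], max=3
Drop 3: S rot1 at col 4 lands with bottom-row=2; cleared 0 line(s) (total 0); column heights now [0 2 2 2 5 4], max=5
Drop 4: J rot0 at col 3 lands with bottom-row=5; cleared 0 line(s) (total 0); column heights now [0 2 2 7 6 6], max=7
Drop 5: L rot0 at col 1 lands with bottom-row=7; cleared 0 line(s) (total 0); column heights now [0 8 8 9 6 6], max=9
Drop 6: L rot2 at col 3 lands with bottom-row=9; cleared 0 line(s) (total 0); column heights now [0 8 8 11 11 11], max=11

Answer: 0 8 8 11 11 11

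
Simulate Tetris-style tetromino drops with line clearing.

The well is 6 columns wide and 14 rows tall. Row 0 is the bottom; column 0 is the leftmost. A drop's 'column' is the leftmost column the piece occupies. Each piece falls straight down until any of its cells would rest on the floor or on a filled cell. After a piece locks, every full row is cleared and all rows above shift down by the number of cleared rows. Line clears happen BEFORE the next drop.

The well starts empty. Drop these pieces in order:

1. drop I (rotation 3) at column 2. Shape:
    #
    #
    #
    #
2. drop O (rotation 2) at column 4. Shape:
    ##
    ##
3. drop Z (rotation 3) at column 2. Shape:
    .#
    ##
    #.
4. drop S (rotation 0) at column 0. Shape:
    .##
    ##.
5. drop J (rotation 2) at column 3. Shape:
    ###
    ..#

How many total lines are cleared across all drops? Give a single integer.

Answer: 0

Derivation:
Drop 1: I rot3 at col 2 lands with bottom-row=0; cleared 0 line(s) (total 0); column heights now [0 0 4 0 0 0], max=4
Drop 2: O rot2 at col 4 lands with bottom-row=0; cleared 0 line(s) (total 0); column heights now [0 0 4 0 2 2], max=4
Drop 3: Z rot3 at col 2 lands with bottom-row=4; cleared 0 line(s) (total 0); column heights now [0 0 6 7 2 2], max=7
Drop 4: S rot0 at col 0 lands with bottom-row=5; cleared 0 line(s) (total 0); column heights now [6 7 7 7 2 2], max=7
Drop 5: J rot2 at col 3 lands with bottom-row=6; cleared 0 line(s) (total 0); column heights now [6 7 7 8 8 8], max=8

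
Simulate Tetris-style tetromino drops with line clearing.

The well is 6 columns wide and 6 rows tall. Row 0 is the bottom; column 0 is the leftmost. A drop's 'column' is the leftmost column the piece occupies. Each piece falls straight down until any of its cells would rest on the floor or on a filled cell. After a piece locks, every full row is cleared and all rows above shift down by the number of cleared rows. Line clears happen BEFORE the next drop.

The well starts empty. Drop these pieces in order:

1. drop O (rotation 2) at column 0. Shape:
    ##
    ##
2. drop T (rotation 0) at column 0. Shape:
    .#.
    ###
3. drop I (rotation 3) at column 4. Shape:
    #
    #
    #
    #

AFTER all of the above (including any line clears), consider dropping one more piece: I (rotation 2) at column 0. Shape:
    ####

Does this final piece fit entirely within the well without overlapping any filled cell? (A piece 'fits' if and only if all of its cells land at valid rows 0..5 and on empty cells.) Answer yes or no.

Drop 1: O rot2 at col 0 lands with bottom-row=0; cleared 0 line(s) (total 0); column heights now [2 2 0 0 0 0], max=2
Drop 2: T rot0 at col 0 lands with bottom-row=2; cleared 0 line(s) (total 0); column heights now [3 4 3 0 0 0], max=4
Drop 3: I rot3 at col 4 lands with bottom-row=0; cleared 0 line(s) (total 0); column heights now [3 4 3 0 4 0], max=4
Test piece I rot2 at col 0 (width 4): heights before test = [3 4 3 0 4 0]; fits = True

Answer: yes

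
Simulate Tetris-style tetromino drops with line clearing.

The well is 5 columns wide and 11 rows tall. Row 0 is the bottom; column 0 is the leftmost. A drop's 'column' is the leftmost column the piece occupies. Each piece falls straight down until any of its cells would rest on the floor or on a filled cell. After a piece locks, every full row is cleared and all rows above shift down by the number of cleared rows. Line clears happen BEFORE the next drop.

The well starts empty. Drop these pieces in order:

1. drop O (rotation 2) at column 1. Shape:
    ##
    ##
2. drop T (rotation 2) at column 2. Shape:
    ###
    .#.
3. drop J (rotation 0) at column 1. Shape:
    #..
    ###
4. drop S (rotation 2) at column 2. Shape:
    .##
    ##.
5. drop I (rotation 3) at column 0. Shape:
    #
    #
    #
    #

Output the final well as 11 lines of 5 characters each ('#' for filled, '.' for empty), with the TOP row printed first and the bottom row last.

Answer: .....
.....
.....
.....
.....
...##
.###.
####.
#.###
####.
###..

Derivation:
Drop 1: O rot2 at col 1 lands with bottom-row=0; cleared 0 line(s) (total 0); column heights now [0 2 2 0 0], max=2
Drop 2: T rot2 at col 2 lands with bottom-row=1; cleared 0 line(s) (total 0); column heights now [0 2 3 3 3], max=3
Drop 3: J rot0 at col 1 lands with bottom-row=3; cleared 0 line(s) (total 0); column heights now [0 5 4 4 3], max=5
Drop 4: S rot2 at col 2 lands with bottom-row=4; cleared 0 line(s) (total 0); column heights now [0 5 5 6 6], max=6
Drop 5: I rot3 at col 0 lands with bottom-row=0; cleared 0 line(s) (total 0); column heights now [4 5 5 6 6], max=6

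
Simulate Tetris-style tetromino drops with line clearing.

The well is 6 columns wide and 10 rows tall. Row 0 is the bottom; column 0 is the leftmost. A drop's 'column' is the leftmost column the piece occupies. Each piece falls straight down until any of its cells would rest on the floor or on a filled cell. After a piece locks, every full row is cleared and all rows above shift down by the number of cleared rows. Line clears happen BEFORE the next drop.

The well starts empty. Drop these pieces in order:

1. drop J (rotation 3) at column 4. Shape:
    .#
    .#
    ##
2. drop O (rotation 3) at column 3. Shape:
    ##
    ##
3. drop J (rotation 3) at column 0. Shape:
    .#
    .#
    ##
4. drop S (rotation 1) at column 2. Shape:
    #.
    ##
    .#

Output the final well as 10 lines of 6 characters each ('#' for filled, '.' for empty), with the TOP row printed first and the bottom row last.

Drop 1: J rot3 at col 4 lands with bottom-row=0; cleared 0 line(s) (total 0); column heights now [0 0 0 0 1 3], max=3
Drop 2: O rot3 at col 3 lands with bottom-row=1; cleared 0 line(s) (total 0); column heights now [0 0 0 3 3 3], max=3
Drop 3: J rot3 at col 0 lands with bottom-row=0; cleared 0 line(s) (total 0); column heights now [1 3 0 3 3 3], max=3
Drop 4: S rot1 at col 2 lands with bottom-row=3; cleared 0 line(s) (total 0); column heights now [1 3 6 5 3 3], max=6

Answer: ......
......
......
......
..#...
..##..
...#..
.#.###
.#.###
##..##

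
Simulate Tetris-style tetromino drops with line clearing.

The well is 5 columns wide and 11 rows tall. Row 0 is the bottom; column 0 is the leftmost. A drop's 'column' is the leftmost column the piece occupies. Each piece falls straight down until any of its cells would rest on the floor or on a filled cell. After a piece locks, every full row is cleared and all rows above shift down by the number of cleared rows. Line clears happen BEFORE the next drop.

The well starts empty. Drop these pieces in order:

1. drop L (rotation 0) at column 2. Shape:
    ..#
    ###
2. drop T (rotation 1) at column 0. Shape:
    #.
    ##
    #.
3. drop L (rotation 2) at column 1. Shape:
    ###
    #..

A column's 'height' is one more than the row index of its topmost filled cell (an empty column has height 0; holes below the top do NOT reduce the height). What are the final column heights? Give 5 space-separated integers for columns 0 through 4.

Drop 1: L rot0 at col 2 lands with bottom-row=0; cleared 0 line(s) (total 0); column heights now [0 0 1 1 2], max=2
Drop 2: T rot1 at col 0 lands with bottom-row=0; cleared 0 line(s) (total 0); column heights now [3 2 1 1 2], max=3
Drop 3: L rot2 at col 1 lands with bottom-row=2; cleared 0 line(s) (total 0); column heights now [3 4 4 4 2], max=4

Answer: 3 4 4 4 2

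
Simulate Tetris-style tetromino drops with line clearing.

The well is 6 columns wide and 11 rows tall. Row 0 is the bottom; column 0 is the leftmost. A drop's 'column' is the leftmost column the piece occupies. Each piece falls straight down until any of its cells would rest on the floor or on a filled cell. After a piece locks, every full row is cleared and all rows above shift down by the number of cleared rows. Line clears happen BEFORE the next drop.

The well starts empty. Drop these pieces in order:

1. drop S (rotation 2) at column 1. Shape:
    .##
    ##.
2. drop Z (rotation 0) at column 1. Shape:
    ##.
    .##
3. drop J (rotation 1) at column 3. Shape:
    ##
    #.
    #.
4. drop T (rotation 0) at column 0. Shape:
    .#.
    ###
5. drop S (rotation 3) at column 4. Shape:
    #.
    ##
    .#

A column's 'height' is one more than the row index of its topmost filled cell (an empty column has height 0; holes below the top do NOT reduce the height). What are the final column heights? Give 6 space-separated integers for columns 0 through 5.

Answer: 5 6 5 6 8 7

Derivation:
Drop 1: S rot2 at col 1 lands with bottom-row=0; cleared 0 line(s) (total 0); column heights now [0 1 2 2 0 0], max=2
Drop 2: Z rot0 at col 1 lands with bottom-row=2; cleared 0 line(s) (total 0); column heights now [0 4 4 3 0 0], max=4
Drop 3: J rot1 at col 3 lands with bottom-row=3; cleared 0 line(s) (total 0); column heights now [0 4 4 6 6 0], max=6
Drop 4: T rot0 at col 0 lands with bottom-row=4; cleared 0 line(s) (total 0); column heights now [5 6 5 6 6 0], max=6
Drop 5: S rot3 at col 4 lands with bottom-row=5; cleared 0 line(s) (total 0); column heights now [5 6 5 6 8 7], max=8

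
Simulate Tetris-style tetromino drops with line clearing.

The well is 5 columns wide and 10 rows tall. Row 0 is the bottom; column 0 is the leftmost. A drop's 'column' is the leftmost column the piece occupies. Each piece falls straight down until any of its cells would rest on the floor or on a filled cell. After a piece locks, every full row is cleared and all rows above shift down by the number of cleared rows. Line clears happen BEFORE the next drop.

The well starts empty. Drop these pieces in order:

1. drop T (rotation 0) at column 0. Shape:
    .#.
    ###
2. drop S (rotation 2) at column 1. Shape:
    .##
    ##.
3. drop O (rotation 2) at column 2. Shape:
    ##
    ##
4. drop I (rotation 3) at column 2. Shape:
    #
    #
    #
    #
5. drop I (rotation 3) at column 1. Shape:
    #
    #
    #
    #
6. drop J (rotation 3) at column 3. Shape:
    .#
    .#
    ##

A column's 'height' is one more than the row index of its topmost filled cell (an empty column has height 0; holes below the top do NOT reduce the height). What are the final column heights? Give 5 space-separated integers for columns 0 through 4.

Drop 1: T rot0 at col 0 lands with bottom-row=0; cleared 0 line(s) (total 0); column heights now [1 2 1 0 0], max=2
Drop 2: S rot2 at col 1 lands with bottom-row=2; cleared 0 line(s) (total 0); column heights now [1 3 4 4 0], max=4
Drop 3: O rot2 at col 2 lands with bottom-row=4; cleared 0 line(s) (total 0); column heights now [1 3 6 6 0], max=6
Drop 4: I rot3 at col 2 lands with bottom-row=6; cleared 0 line(s) (total 0); column heights now [1 3 10 6 0], max=10
Drop 5: I rot3 at col 1 lands with bottom-row=3; cleared 0 line(s) (total 0); column heights now [1 7 10 6 0], max=10
Drop 6: J rot3 at col 3 lands with bottom-row=6; cleared 0 line(s) (total 0); column heights now [1 7 10 7 9], max=10

Answer: 1 7 10 7 9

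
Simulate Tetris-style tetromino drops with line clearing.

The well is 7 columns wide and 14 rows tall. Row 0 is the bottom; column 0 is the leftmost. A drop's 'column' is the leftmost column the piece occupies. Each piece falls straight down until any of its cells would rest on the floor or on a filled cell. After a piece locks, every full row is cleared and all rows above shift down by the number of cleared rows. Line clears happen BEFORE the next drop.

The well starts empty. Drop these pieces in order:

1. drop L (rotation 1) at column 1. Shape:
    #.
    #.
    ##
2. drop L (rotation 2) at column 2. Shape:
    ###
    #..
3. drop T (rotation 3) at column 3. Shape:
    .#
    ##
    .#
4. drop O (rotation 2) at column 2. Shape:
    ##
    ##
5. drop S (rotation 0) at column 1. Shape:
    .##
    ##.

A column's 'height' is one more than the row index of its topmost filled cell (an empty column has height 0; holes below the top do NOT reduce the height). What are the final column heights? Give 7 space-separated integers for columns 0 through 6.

Answer: 0 8 9 9 6 0 0

Derivation:
Drop 1: L rot1 at col 1 lands with bottom-row=0; cleared 0 line(s) (total 0); column heights now [0 3 1 0 0 0 0], max=3
Drop 2: L rot2 at col 2 lands with bottom-row=1; cleared 0 line(s) (total 0); column heights now [0 3 3 3 3 0 0], max=3
Drop 3: T rot3 at col 3 lands with bottom-row=3; cleared 0 line(s) (total 0); column heights now [0 3 3 5 6 0 0], max=6
Drop 4: O rot2 at col 2 lands with bottom-row=5; cleared 0 line(s) (total 0); column heights now [0 3 7 7 6 0 0], max=7
Drop 5: S rot0 at col 1 lands with bottom-row=7; cleared 0 line(s) (total 0); column heights now [0 8 9 9 6 0 0], max=9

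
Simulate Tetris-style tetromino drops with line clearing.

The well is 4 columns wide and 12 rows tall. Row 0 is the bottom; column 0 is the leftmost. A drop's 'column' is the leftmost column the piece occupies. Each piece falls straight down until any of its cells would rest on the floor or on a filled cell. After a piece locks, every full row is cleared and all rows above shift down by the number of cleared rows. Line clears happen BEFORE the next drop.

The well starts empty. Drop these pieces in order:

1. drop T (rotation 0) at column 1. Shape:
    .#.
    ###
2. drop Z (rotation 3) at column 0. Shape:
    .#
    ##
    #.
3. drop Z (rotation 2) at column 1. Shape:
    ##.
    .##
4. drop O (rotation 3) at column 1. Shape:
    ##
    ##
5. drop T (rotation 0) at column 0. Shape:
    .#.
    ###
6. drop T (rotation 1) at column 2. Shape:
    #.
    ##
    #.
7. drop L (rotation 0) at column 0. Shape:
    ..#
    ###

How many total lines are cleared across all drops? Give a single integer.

Drop 1: T rot0 at col 1 lands with bottom-row=0; cleared 0 line(s) (total 0); column heights now [0 1 2 1], max=2
Drop 2: Z rot3 at col 0 lands with bottom-row=0; cleared 1 line(s) (total 1); column heights now [1 2 1 0], max=2
Drop 3: Z rot2 at col 1 lands with bottom-row=1; cleared 0 line(s) (total 1); column heights now [1 3 3 2], max=3
Drop 4: O rot3 at col 1 lands with bottom-row=3; cleared 0 line(s) (total 1); column heights now [1 5 5 2], max=5
Drop 5: T rot0 at col 0 lands with bottom-row=5; cleared 0 line(s) (total 1); column heights now [6 7 6 2], max=7
Drop 6: T rot1 at col 2 lands with bottom-row=6; cleared 0 line(s) (total 1); column heights now [6 7 9 8], max=9
Drop 7: L rot0 at col 0 lands with bottom-row=9; cleared 0 line(s) (total 1); column heights now [10 10 11 8], max=11

Answer: 1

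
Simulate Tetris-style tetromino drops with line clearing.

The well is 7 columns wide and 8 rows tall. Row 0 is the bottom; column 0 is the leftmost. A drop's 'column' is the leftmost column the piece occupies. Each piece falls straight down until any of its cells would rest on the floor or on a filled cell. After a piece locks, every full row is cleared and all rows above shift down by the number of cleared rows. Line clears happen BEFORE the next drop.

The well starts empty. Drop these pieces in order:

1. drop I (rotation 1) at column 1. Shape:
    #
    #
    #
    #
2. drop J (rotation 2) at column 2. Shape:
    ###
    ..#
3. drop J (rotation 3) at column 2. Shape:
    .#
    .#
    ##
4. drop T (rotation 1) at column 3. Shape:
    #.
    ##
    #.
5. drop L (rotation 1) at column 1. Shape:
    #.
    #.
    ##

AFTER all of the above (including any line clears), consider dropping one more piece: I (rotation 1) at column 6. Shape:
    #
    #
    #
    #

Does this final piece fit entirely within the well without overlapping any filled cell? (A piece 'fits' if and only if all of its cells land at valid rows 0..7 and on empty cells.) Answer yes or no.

Answer: yes

Derivation:
Drop 1: I rot1 at col 1 lands with bottom-row=0; cleared 0 line(s) (total 0); column heights now [0 4 0 0 0 0 0], max=4
Drop 2: J rot2 at col 2 lands with bottom-row=0; cleared 0 line(s) (total 0); column heights now [0 4 2 2 2 0 0], max=4
Drop 3: J rot3 at col 2 lands with bottom-row=2; cleared 0 line(s) (total 0); column heights now [0 4 3 5 2 0 0], max=5
Drop 4: T rot1 at col 3 lands with bottom-row=5; cleared 0 line(s) (total 0); column heights now [0 4 3 8 7 0 0], max=8
Drop 5: L rot1 at col 1 lands with bottom-row=4; cleared 0 line(s) (total 0); column heights now [0 7 5 8 7 0 0], max=8
Test piece I rot1 at col 6 (width 1): heights before test = [0 7 5 8 7 0 0]; fits = True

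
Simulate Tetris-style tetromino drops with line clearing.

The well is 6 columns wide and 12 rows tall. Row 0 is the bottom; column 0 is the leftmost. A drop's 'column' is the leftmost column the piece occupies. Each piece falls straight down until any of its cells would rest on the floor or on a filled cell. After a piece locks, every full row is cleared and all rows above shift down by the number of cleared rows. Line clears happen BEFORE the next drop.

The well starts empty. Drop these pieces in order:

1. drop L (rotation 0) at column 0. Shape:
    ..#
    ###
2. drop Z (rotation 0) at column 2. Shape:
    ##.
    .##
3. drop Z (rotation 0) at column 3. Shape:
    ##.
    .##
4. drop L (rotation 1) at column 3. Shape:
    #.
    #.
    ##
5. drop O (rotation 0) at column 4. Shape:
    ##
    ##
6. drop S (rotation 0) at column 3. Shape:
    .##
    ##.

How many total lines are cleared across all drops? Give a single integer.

Answer: 0

Derivation:
Drop 1: L rot0 at col 0 lands with bottom-row=0; cleared 0 line(s) (total 0); column heights now [1 1 2 0 0 0], max=2
Drop 2: Z rot0 at col 2 lands with bottom-row=1; cleared 0 line(s) (total 0); column heights now [1 1 3 3 2 0], max=3
Drop 3: Z rot0 at col 3 lands with bottom-row=2; cleared 0 line(s) (total 0); column heights now [1 1 3 4 4 3], max=4
Drop 4: L rot1 at col 3 lands with bottom-row=4; cleared 0 line(s) (total 0); column heights now [1 1 3 7 5 3], max=7
Drop 5: O rot0 at col 4 lands with bottom-row=5; cleared 0 line(s) (total 0); column heights now [1 1 3 7 7 7], max=7
Drop 6: S rot0 at col 3 lands with bottom-row=7; cleared 0 line(s) (total 0); column heights now [1 1 3 8 9 9], max=9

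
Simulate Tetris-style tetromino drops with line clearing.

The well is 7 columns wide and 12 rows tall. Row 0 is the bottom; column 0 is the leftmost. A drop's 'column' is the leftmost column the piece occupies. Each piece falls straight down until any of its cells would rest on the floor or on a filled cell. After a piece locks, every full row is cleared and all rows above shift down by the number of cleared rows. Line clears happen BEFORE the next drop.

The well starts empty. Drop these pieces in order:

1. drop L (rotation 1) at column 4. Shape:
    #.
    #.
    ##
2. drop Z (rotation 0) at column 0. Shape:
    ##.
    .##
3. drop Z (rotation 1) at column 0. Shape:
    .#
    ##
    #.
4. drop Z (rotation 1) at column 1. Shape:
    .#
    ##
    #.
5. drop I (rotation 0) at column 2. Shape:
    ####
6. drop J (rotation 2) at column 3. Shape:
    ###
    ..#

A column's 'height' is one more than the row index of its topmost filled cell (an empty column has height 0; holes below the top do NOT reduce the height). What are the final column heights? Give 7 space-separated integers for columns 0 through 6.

Drop 1: L rot1 at col 4 lands with bottom-row=0; cleared 0 line(s) (total 0); column heights now [0 0 0 0 3 1 0], max=3
Drop 2: Z rot0 at col 0 lands with bottom-row=0; cleared 0 line(s) (total 0); column heights now [2 2 1 0 3 1 0], max=3
Drop 3: Z rot1 at col 0 lands with bottom-row=2; cleared 0 line(s) (total 0); column heights now [4 5 1 0 3 1 0], max=5
Drop 4: Z rot1 at col 1 lands with bottom-row=5; cleared 0 line(s) (total 0); column heights now [4 7 8 0 3 1 0], max=8
Drop 5: I rot0 at col 2 lands with bottom-row=8; cleared 0 line(s) (total 0); column heights now [4 7 9 9 9 9 0], max=9
Drop 6: J rot2 at col 3 lands with bottom-row=9; cleared 0 line(s) (total 0); column heights now [4 7 9 11 11 11 0], max=11

Answer: 4 7 9 11 11 11 0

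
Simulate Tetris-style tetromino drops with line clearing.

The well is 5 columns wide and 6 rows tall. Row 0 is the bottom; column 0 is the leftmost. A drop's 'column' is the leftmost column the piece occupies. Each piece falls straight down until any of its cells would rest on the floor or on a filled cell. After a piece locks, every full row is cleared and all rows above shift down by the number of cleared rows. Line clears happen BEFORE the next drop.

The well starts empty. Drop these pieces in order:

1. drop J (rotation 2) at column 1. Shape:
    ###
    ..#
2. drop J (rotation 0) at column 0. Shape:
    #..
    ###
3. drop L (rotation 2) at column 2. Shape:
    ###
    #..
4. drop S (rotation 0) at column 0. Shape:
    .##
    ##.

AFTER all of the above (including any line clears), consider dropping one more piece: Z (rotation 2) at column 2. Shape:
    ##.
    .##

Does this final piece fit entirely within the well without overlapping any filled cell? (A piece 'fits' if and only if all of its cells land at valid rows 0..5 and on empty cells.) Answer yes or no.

Answer: yes

Derivation:
Drop 1: J rot2 at col 1 lands with bottom-row=0; cleared 0 line(s) (total 0); column heights now [0 2 2 2 0], max=2
Drop 2: J rot0 at col 0 lands with bottom-row=2; cleared 0 line(s) (total 0); column heights now [4 3 3 2 0], max=4
Drop 3: L rot2 at col 2 lands with bottom-row=3; cleared 0 line(s) (total 0); column heights now [4 3 5 5 5], max=5
Drop 4: S rot0 at col 0 lands with bottom-row=4; cleared 1 line(s) (total 1); column heights now [4 5 5 2 0], max=5
Test piece Z rot2 at col 2 (width 3): heights before test = [4 5 5 2 0]; fits = True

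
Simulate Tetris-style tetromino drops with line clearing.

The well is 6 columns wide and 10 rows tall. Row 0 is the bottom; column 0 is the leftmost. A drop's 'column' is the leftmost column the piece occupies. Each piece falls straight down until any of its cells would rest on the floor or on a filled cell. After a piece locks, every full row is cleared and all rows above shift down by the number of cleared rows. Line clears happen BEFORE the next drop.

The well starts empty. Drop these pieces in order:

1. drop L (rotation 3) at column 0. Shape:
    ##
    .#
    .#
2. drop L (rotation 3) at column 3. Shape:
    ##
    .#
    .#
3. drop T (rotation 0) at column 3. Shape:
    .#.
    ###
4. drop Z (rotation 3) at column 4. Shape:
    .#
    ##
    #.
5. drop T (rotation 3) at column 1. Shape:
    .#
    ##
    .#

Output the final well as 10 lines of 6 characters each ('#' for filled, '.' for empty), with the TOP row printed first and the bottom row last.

Answer: ......
......
.....#
....##
....#.
..#.#.
.#####
#####.
.#..#.
.#..#.

Derivation:
Drop 1: L rot3 at col 0 lands with bottom-row=0; cleared 0 line(s) (total 0); column heights now [3 3 0 0 0 0], max=3
Drop 2: L rot3 at col 3 lands with bottom-row=0; cleared 0 line(s) (total 0); column heights now [3 3 0 3 3 0], max=3
Drop 3: T rot0 at col 3 lands with bottom-row=3; cleared 0 line(s) (total 0); column heights now [3 3 0 4 5 4], max=5
Drop 4: Z rot3 at col 4 lands with bottom-row=5; cleared 0 line(s) (total 0); column heights now [3 3 0 4 7 8], max=8
Drop 5: T rot3 at col 1 lands with bottom-row=2; cleared 0 line(s) (total 0); column heights now [3 4 5 4 7 8], max=8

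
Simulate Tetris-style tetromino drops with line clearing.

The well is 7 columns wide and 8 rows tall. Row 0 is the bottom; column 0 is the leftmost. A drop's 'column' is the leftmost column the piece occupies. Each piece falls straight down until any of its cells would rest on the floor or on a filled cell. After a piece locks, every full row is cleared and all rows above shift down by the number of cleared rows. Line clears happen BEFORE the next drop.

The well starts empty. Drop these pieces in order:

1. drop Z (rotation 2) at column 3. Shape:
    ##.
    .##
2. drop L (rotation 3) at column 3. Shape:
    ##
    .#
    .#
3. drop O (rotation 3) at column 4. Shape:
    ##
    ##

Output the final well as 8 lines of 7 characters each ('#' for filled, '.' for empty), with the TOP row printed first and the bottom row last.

Answer: .......
....##.
....##.
...##..
....#..
....#..
...##..
....##.

Derivation:
Drop 1: Z rot2 at col 3 lands with bottom-row=0; cleared 0 line(s) (total 0); column heights now [0 0 0 2 2 1 0], max=2
Drop 2: L rot3 at col 3 lands with bottom-row=2; cleared 0 line(s) (total 0); column heights now [0 0 0 5 5 1 0], max=5
Drop 3: O rot3 at col 4 lands with bottom-row=5; cleared 0 line(s) (total 0); column heights now [0 0 0 5 7 7 0], max=7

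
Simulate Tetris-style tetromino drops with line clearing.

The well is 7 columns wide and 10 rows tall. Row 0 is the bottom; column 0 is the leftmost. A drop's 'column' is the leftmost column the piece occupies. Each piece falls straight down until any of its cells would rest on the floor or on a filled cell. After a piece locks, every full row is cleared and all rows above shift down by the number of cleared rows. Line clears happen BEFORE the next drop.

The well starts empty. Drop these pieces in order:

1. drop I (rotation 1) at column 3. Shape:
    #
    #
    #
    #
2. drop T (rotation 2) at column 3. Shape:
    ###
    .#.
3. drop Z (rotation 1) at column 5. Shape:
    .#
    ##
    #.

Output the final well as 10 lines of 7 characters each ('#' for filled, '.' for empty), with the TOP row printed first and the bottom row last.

Answer: .......
.......
......#
.....##
.....#.
...###.
...##..
...#...
...#...
...#...

Derivation:
Drop 1: I rot1 at col 3 lands with bottom-row=0; cleared 0 line(s) (total 0); column heights now [0 0 0 4 0 0 0], max=4
Drop 2: T rot2 at col 3 lands with bottom-row=3; cleared 0 line(s) (total 0); column heights now [0 0 0 5 5 5 0], max=5
Drop 3: Z rot1 at col 5 lands with bottom-row=5; cleared 0 line(s) (total 0); column heights now [0 0 0 5 5 7 8], max=8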